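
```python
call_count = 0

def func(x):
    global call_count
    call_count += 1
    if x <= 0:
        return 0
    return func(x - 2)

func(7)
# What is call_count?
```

Linear recursion stepping by 2: 5 calls from x=7 down to ≤0.

Answer: 5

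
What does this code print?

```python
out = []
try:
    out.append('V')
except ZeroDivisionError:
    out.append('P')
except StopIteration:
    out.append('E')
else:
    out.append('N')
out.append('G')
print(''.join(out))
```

Execution trace: 'V' (try body, no exception) → 'N' (else) → 'G' (after the try/except). Output: VNG

Answer: VNG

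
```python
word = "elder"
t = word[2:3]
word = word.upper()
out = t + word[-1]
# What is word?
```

Trace:
`word = "elder"` → word = 'elder'
`t = word[2:3]` → t = 'd'
`word = word.upper()` → word = 'ELDER'
`out = t + word[-1]` → out = 'dR'
So word = 'ELDER'

Answer: 'ELDER'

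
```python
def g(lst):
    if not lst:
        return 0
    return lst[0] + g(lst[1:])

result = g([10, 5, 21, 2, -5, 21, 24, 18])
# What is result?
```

10 + 5 + 21 + 2 + (-5) + 21 + 24 + 18 + 0 = 96

Answer: 96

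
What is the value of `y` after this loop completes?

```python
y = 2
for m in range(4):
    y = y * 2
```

Multiply by 2, 4 times: 2 * 2^4 = 32
`y` takes the values: 2 → 4 → 8 → 16 → 32

Answer: 32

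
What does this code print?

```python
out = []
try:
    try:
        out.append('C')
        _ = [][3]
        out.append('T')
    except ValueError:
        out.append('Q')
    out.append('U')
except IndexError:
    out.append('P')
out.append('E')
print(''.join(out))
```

Execution trace: 'C' (inner try body) → 'P' (except IndexError) → 'E' (after the try/except). Output: CPE

Answer: CPE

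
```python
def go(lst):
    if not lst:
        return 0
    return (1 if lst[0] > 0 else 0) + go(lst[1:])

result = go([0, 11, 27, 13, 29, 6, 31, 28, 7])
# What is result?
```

Count of positive elements in [0, 11, 27, 13, 29, 6, 31, 28, 7] = 8

Answer: 8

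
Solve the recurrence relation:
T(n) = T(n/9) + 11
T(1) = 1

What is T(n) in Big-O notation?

Each step divides n by 9 and adds 11. After log_9(n) steps we reach T(1)=1. So T(n) = 11·log_9(n) + 1 = O(log n).

Answer: O(log n)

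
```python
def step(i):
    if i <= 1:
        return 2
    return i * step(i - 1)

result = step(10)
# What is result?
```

step(10) = 10 * 9 * 8 * 7 * 6 * 5 * 4 * 3 * 2 * 2 = 7257600

Answer: 7257600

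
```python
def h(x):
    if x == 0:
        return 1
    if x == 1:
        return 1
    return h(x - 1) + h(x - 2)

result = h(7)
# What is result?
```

Build up from base cases: h(0)=1, h(1)=1, h(2)=2, h(3)=3, h(4)=5, h(5)=8, h(6)=13, ..., h(7)=21

Answer: 21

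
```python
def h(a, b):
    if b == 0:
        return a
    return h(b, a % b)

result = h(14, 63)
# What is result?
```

h(14, 63) -> h(63, 14) -> h(14, 7) -> h(7, 0) -> 7

Answer: 7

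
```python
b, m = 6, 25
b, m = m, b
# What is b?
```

Trace:
`b, m = 6, 25` → b = 6; m = 25
`b, m = m, b` → b = 25; m = 6
So b = 25

Answer: 25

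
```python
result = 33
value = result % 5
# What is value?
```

Trace:
`result = 33` → result = 33
`value = result % 5` → value = 3
So value = 3

Answer: 3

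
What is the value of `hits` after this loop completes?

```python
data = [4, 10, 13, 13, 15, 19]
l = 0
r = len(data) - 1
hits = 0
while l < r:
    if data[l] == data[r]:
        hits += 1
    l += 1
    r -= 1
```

Count matching pairs from ends
`hits` takes the values: 0 → 1

Answer: 1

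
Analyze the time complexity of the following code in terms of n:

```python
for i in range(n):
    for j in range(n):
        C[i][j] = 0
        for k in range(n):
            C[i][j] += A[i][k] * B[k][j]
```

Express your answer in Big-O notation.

This is Naive matrix multiplication. Time complexity: O(n³).

Answer: O(n³)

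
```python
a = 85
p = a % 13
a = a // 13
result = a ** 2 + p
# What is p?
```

Trace:
`a = 85` → a = 85
`p = a % 13` → p = 7
`a = a // 13` → a = 6
`result = a ** 2 + p` → result = 43
So p = 7

Answer: 7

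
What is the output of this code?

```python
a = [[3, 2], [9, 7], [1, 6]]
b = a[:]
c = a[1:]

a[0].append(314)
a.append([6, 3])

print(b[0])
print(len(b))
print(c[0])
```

Key concept: slice with nested mutation.
Step by step:
`a = [[3, 2], [9, 7], [1, 6]]` → a = [[3, 2], [9, 7], [1, 6]]
`b = a[:]` → b = [[3, 2], [9, 7], [1, 6]]
`c = a[1:]` → c = [[9, 7], [1, 6]]
`a[0].append(314)` → a = [[3, 2, 314], [9, 7], [1, 6]]; b = [[3, 2, 314], [9, 7], [1, 6]]
`a.append([6, 3])` → a = [[3, 2, 314], [9, 7], [1, 6], [6, 3]]
`print(b[0])` → prints [3, 2, 314]
`print(len(b))` → prints 3
`print(c[0])` → prints [9, 7]

Answer:
[3, 2, 314]
3
[9, 7]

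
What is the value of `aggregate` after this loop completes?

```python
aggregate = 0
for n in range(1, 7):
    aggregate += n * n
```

Sum of squares 1² to 6² = 91
`aggregate` takes the values: 0 → 1 → 5 → 14 → 30 → 55 → 91

Answer: 91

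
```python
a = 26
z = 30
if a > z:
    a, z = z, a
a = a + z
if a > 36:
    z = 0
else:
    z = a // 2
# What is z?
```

Trace:
`a = 26` → a = 26
`z = 30` → z = 30
`if a > z: ...` → a > z is False → no variable changes
`a = a + z` → a = 56
`if a > 36: ...` → a > 36 is True → z = 0
So z = 0

Answer: 0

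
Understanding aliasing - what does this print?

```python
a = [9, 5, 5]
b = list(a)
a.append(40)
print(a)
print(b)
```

Key concept: list() constructor creates copy.
Step by step:
`a = [9, 5, 5]` → a = [9, 5, 5]
`b = list(a)` → b = [9, 5, 5]
`a.append(40)` → a = [9, 5, 5, 40]
`print(a)` → prints [9, 5, 5, 40]
`print(b)` → prints [9, 5, 5]

Answer:
[9, 5, 5, 40]
[9, 5, 5]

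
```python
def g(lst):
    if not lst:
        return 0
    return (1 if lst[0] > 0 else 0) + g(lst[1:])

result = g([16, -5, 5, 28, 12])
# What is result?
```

Count of positive elements in [16, -5, 5, 28, 12] = 4

Answer: 4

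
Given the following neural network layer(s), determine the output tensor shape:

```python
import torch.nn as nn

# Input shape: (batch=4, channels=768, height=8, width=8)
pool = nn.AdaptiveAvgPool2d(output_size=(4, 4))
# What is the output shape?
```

Input: (4, 768, 8, 8) -> Output: (4, 768, 4, 4)

Answer: (4, 768, 4, 4)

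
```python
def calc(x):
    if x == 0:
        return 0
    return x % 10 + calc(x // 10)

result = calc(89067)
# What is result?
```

Sum of digits of 89067: 7 + 6 + 0 + 9 + 8 = 30

Answer: 30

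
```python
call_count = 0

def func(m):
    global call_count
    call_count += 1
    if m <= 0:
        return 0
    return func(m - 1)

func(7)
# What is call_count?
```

Linear recursion stepping by 1: 8 calls from m=7 down to ≤0.

Answer: 8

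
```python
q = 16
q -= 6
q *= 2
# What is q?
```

Trace:
`q = 16` → q = 16
`q -= 6` → q = 10
`q *= 2` → q = 20
So q = 20

Answer: 20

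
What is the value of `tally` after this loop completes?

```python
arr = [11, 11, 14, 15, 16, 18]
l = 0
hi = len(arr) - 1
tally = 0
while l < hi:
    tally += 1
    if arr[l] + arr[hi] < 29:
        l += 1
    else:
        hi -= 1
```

Steps to find pair summing to 29
`tally` takes the values: 0 → 1 → 2 → 3 → 4 → 5

Answer: 5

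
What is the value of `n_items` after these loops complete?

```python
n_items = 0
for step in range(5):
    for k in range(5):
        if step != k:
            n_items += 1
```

5² - 5 (exclude diagonal)
`n_items` takes the values: 0 → 1 → 2 → 3 → 4 → 5 → 6 → 7 → 8 → 9 → 10 → 11 → 12 → 13 → 14 → 15 → 16 → 17 → 18 → 19 → 20

Answer: 20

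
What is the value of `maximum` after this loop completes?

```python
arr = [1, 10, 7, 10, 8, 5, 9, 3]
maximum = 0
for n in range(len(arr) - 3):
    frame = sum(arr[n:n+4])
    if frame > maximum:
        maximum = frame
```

Max sum of 4-element window in [1, 10, 7, 10, 8, 5, 9, 3]
`maximum` takes the values: 0 → 28 → 35

Answer: 35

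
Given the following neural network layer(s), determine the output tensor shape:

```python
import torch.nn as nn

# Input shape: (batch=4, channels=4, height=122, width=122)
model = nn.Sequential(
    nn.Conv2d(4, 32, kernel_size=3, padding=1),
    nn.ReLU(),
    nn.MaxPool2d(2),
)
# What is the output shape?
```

Input: (4, 4, 122, 122) -> after Conv2d: (4, 32, 122, 122) -> after ReLU: (4, 32, 122, 122) -> Output: (4, 32, 61, 61)

Answer: (4, 32, 61, 61)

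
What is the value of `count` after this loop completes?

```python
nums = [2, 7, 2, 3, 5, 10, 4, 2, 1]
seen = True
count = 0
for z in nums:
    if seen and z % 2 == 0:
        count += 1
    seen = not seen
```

Count even values at even positions
`count` takes the values: 0 → 1 → 2 → 3

Answer: 3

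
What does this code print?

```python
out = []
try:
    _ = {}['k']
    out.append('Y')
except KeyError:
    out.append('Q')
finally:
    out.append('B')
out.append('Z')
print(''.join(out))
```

Execution trace: 'Q' (except KeyError) → 'B' (finally) → 'Z' (after the try/except). Output: QBZ

Answer: QBZ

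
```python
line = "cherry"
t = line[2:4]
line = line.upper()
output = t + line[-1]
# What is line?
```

Trace:
`line = "cherry"` → line = 'cherry'
`t = line[2:4]` → t = 'er'
`line = line.upper()` → line = 'CHERRY'
`output = t + line[-1]` → output = 'erY'
So line = 'CHERRY'

Answer: 'CHERRY'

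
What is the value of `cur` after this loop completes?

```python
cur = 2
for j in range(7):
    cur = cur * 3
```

Multiply by 3, 7 times: 2 * 3^7 = 4374
`cur` takes the values: 2 → 6 → 18 → 54 → 162 → 486 → 1458 → 4374

Answer: 4374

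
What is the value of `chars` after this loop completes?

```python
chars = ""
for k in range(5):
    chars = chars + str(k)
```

Concatenate digits 0 to 4
`chars` takes the values: "" → "0" → "01" → "012" → "0123" → "01234"

Answer: "01234"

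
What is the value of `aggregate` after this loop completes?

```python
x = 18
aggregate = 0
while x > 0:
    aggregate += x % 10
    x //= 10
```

Sum digits of 18
`aggregate` takes the values: 0 → 8 → 9

Answer: 9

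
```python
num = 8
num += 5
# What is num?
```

Trace:
`num = 8` → num = 8
`num += 5` → num = 13
So num = 13

Answer: 13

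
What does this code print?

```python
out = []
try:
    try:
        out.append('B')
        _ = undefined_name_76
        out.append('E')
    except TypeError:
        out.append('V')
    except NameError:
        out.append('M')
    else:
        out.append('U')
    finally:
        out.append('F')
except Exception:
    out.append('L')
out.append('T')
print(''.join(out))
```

Execution trace: 'B' (inner try body) → 'M' (inner except NameError) → 'F' (inner finally) → 'T' (after the try/except). Output: BMFT

Answer: BMFT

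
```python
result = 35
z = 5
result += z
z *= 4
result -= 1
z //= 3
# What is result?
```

Trace:
`result = 35` → result = 35
`z = 5` → z = 5
`result += z` → result = 40
`z *= 4` → z = 20
`result -= 1` → result = 39
`z //= 3` → z = 6
So result = 39

Answer: 39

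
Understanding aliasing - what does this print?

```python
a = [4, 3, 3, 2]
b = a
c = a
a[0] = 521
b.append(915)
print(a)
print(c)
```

Key concept: multiple aliases.
Step by step:
`a = [4, 3, 3, 2]` → a = [4, 3, 3, 2]
`b = a` → b = [4, 3, 3, 2] (same object as a)
`c = a` → c = [4, 3, 3, 2] (same object as a, b)
`a[0] = 521` → a = [521, 3, 3, 2] (same object as b, c); b = [521, 3, 3, 2] (same object as a, c); c = [521, 3, 3, 2] (same object as a, b)
`b.append(915)` → a = [521, 3, 3, 2, 915] (same object as b, c); b = [521, 3, 3, 2, 915] (same object as a, c); c = [521, 3, 3, 2, 915] (same object as a, b)
`print(a)` → prints [521, 3, 3, 2, 915]
`print(c)` → prints [521, 3, 3, 2, 915]

Answer:
[521, 3, 3, 2, 915]
[521, 3, 3, 2, 915]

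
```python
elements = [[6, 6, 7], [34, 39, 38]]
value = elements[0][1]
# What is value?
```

Trace:
`elements = [[6, 6, 7], [34, 39, 38]]` → elements = [[6, 6, 7], [34, 39, 38]]
`value = elements[0][1]` → value = 6
So value = 6

Answer: 6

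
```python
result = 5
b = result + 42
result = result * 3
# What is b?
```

Trace:
`result = 5` → result = 5
`b = result + 42` → b = 47
`result = result * 3` → result = 15
So b = 47

Answer: 47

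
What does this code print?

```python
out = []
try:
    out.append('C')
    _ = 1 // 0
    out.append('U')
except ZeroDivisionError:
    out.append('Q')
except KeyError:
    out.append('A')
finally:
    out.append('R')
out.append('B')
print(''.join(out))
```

Execution trace: 'C' (try body) → 'Q' (except ZeroDivisionError) → 'R' (finally) → 'B' (after the try/except). Output: CQRB

Answer: CQRB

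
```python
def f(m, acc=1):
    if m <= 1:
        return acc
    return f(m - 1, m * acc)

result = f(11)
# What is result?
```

Accumulator trace (n, acc): (11, 1) -> (10, 11) -> (9, 110) -> (8, 990) -> (7, 7920) -> (6, 55440) -> (5, 332640) -> (4, 1663200) -> (3, 6652800) -> (2, 19958400) -> (1, 39916800) -> return 39916800

Answer: 39916800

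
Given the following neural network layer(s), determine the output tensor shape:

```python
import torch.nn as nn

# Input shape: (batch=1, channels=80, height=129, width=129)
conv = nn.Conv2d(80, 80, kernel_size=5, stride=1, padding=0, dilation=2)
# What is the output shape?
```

Input: (1, 80, 129, 129) -> Output: (1, 80, 121, 121)

Answer: (1, 80, 121, 121)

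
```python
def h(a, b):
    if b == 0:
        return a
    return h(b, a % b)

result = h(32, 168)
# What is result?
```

h(32, 168) -> h(168, 32) -> h(32, 8) -> h(8, 0) -> 8

Answer: 8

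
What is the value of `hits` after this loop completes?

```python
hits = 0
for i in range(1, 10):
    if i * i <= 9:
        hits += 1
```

Count numbers where i² ≤ 9
`hits` takes the values: 0 → 1 → 2 → 3

Answer: 3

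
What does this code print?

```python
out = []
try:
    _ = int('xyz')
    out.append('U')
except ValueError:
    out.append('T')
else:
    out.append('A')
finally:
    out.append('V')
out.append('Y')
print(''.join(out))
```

Execution trace: 'T' (except ValueError) → 'V' (finally) → 'Y' (after the try/except). Output: TVY

Answer: TVY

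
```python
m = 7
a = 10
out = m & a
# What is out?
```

Trace:
`m = 7` → m = 7
`a = 10` → a = 10
`out = m & a` → out = 2
So out = 2

Answer: 2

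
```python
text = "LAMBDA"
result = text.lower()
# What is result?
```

Trace:
`text = "LAMBDA"` → text = 'LAMBDA'
`result = text.lower()` → result = 'lambda'
So result = 'lambda'

Answer: 'lambda'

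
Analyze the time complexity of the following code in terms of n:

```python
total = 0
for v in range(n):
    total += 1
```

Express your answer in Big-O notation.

Each loop level contributes: n. Multiplying the contributions gives O(n).

Answer: O(n)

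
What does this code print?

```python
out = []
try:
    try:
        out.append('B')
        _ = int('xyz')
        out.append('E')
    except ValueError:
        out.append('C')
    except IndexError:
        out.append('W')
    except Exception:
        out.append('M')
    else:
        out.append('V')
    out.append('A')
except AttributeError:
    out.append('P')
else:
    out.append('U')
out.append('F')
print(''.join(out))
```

Execution trace: 'B' (inner try body) → 'C' (inner except ValueError) → 'A' (try body, no exception) → 'U' (else) → 'F' (after the try/except). Output: BCAUF

Answer: BCAUF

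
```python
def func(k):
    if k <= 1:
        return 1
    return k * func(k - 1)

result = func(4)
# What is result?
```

func(4) = 4 * 3 * 2 * 1 = 24

Answer: 24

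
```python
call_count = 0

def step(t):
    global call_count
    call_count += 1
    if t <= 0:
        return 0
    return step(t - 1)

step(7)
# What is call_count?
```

Linear recursion stepping by 1: 8 calls from t=7 down to ≤0.

Answer: 8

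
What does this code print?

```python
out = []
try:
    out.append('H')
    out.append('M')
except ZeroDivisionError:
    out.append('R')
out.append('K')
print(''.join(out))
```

Execution trace: 'H' (try body) → 'M' (try body, no exception) → 'K' (after the try/except). Output: HMK

Answer: HMK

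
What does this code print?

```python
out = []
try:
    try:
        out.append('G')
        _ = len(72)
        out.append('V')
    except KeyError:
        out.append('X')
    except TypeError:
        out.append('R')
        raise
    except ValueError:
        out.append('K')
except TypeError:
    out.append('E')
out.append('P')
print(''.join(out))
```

Execution trace: 'G' (inner try body) → 'R' (inner except TypeError) → 'E' (outer except TypeError) → 'P' (after the try/except). Output: GREP

Answer: GREP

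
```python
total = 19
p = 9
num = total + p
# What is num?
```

Trace:
`total = 19` → total = 19
`p = 9` → p = 9
`num = total + p` → num = 28
So num = 28

Answer: 28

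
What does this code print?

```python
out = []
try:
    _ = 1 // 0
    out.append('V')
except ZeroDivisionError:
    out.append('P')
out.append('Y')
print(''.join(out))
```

Execution trace: 'P' (except ZeroDivisionError) → 'Y' (after the try/except). Output: PY

Answer: PY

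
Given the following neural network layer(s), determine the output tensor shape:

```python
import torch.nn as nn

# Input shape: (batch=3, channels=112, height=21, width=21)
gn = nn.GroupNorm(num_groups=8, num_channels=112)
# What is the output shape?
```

Input: (3, 112, 21, 21) -> Output: (3, 112, 21, 21)

Answer: (3, 112, 21, 21)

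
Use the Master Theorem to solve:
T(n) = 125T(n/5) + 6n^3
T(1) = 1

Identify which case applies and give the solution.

a=125, b=5, f(n)=6n^3. log_5(125) = 3. Since c=3 = 3, Case 2 applies: T(n) = Θ(n^log_b(a) · log n) = O(n^3 log n).

Answer: O(n^3 log n) - Case 2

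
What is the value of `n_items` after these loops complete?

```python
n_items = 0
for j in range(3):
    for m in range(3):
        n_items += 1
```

3 * 3 = 9
`n_items` takes the values: 0 → 1 → 2 → 3 → 4 → 5 → 6 → 7 → 8 → 9

Answer: 9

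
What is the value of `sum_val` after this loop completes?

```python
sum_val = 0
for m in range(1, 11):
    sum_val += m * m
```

Sum of squares 1² to 10² = 385
`sum_val` takes the values: 0 → 1 → 5 → 14 → 30 → 55 → 91 → 140 → 204 → 285 → 385

Answer: 385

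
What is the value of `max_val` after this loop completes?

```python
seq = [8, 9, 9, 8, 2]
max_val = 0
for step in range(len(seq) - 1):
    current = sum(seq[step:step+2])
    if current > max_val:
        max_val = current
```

Max sum of 2-element window in [8, 9, 9, 8, 2]
`max_val` takes the values: 0 → 17 → 18

Answer: 18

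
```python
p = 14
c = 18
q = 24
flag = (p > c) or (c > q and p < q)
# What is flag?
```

Trace:
`p = 14` → p = 14
`c = 18` → c = 18
`q = 24` → q = 24
`flag = (p > c) or (c > q and p < q)` → flag = False
So flag = False

Answer: False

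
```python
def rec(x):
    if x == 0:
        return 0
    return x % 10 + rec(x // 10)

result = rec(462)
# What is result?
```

Sum of digits of 462: 2 + 6 + 4 = 12

Answer: 12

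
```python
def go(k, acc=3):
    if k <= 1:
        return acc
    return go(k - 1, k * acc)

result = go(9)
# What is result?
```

Accumulator trace (n, acc): (9, 3) -> (8, 27) -> (7, 216) -> (6, 1512) -> (5, 9072) -> (4, 45360) -> (3, 181440) -> (2, 544320) -> (1, 1088640) -> return 1088640

Answer: 1088640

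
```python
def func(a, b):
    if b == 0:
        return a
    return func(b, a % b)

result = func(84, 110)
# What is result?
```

func(84, 110) -> func(110, 84) -> func(84, 26) -> func(26, 6) -> func(6, 2) -> func(2, 0) -> 2

Answer: 2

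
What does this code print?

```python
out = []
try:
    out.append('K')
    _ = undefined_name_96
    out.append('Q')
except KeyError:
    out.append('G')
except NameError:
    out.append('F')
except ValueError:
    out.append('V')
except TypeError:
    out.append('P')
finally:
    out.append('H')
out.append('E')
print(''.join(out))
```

Execution trace: 'K' (try body) → 'F' (except NameError) → 'H' (finally) → 'E' (after the try/except). Output: KFHE

Answer: KFHE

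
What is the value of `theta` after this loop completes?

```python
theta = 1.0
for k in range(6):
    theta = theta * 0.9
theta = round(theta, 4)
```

Exponential decay: 1.0 * 0.9^6
`theta` takes the values: 1.0 → 0.9 → 0.81 → 0.729 → 0.6561 → 0.59049 → 0.531441 → 0.5314

Answer: 0.5314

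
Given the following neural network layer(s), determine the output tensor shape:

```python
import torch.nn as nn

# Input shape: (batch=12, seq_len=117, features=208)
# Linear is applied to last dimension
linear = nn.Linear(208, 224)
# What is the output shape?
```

Input: (12, 117, 208) -> Output: (12, 117, 224)

Answer: (12, 117, 224)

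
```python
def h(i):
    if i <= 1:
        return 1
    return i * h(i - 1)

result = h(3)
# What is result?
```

h(3) = 3 * 2 * 1 = 6

Answer: 6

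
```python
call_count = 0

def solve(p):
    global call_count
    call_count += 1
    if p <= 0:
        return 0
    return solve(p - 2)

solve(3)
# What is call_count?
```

Linear recursion stepping by 2: 3 calls from p=3 down to ≤0.

Answer: 3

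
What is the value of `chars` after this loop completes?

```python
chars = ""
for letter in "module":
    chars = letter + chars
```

Reverse 'module'
`chars` takes the values: "" → "m" → "om" → "dom" → "udom" → "ludom" → "eludom"

Answer: "eludom"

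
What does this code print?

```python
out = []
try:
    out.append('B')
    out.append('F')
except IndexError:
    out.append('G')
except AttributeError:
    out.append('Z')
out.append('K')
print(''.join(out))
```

Execution trace: 'B' (try body) → 'F' (try body, no exception) → 'K' (after the try/except). Output: BFK

Answer: BFK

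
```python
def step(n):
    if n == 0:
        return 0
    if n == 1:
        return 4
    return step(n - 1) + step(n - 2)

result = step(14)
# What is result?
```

Build up from base cases: step(0)=0, step(1)=4, step(2)=4, step(3)=8, step(4)=12, step(5)=20, step(6)=32, ..., step(14)=1508

Answer: 1508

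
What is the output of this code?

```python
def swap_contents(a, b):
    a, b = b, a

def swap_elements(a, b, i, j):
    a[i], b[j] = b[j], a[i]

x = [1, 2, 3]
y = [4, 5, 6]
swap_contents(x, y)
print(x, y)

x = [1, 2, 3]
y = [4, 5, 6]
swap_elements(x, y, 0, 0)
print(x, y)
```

Key concept: parameter rebinding vs mutation.
Step by step:
`x = [1, 2, 3]` → x = [1, 2, 3]
`y = [4, 5, 6]` → y = [4, 5, 6]
`swap_contents(x, y)` → no visible change to tracked variables
`print(x, y)` → prints [1, 2, 3] [4, 5, 6]
`x = [1, 2, 3]` → x = [1, 2, 3]
`y = [4, 5, 6]` → y = [4, 5, 6]
`swap_elements(x, y, 0, 0)` → x = [4, 2, 3]; y = [1, 5, 6]
`print(x, y)` → prints [4, 2, 3] [1, 5, 6]

Answer:
[1, 2, 3] [4, 5, 6]
[4, 2, 3] [1, 5, 6]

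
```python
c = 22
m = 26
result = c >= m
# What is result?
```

Trace:
`c = 22` → c = 22
`m = 26` → m = 26
`result = c >= m` → result = False
So result = False

Answer: False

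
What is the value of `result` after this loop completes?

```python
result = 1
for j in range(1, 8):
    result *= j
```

7! = 5040
`result` takes the values: 1 → 2 → 6 → 24 → 120 → 720 → 5040

Answer: 5040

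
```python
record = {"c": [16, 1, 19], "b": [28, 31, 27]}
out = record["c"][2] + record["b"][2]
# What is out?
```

Trace:
`record = {"c": [16, 1, 19], "b": [28, 31, 27]}` → record = {'c': [16, 1, 19], 'b': [28, 31, 27]}
`out = record["c"][2] + record["b"][2]` → out = 46
So out = 46

Answer: 46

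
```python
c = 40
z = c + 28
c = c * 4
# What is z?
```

Trace:
`c = 40` → c = 40
`z = c + 28` → z = 68
`c = c * 4` → c = 160
So z = 68

Answer: 68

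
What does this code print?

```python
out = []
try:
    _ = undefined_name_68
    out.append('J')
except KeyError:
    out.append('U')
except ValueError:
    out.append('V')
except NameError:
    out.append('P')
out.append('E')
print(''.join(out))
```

Execution trace: 'P' (except NameError) → 'E' (after the try/except). Output: PE

Answer: PE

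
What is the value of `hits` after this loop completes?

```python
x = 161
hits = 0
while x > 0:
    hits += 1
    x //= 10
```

Count digits by repeated division by 10
`hits` takes the values: 0 → 1 → 2 → 3

Answer: 3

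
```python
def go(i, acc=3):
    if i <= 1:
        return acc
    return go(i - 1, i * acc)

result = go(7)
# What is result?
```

Accumulator trace (n, acc): (7, 3) -> (6, 21) -> (5, 126) -> (4, 630) -> (3, 2520) -> (2, 7560) -> (1, 15120) -> return 15120

Answer: 15120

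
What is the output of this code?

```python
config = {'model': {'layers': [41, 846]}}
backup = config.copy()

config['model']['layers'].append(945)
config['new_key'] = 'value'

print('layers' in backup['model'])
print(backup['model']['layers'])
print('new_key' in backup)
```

Key concept: shallow copy gotcha with nested dict.
Step by step:
`config = {'model': {'layers': [41, 846]}}` → config = {'model': {'layers': [41, 846]}}
`backup = config.copy()` → backup = {'model': {'layers': [41, 846]}}
`config['model']['layers'].append(945)` → config = {'model': {'layers': [41, 846, 945]}}; backup = {'model': {'layers': [41, 846, 945]}}
`config['new_key'] = 'value'` → config = {'model': {'layers': [41, 846, 945]}, 'new_key': 'value'}
`print('layers' in backup['model'])` → prints True
`print(backup['model']['layers'])` → prints [41, 846, 945]
`print('new_key' in backup)` → prints False

Answer:
True
[41, 846, 945]
False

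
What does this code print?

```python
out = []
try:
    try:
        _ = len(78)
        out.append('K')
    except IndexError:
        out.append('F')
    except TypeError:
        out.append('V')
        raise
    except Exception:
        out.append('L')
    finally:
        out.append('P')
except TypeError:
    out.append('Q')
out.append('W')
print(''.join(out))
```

Execution trace: 'V' (inner except TypeError) → 'P' (inner finally) → 'Q' (outer except TypeError) → 'W' (after the try/except). Output: VPQW

Answer: VPQW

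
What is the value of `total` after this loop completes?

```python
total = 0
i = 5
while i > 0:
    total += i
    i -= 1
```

Sum 5 down to 1
`total` takes the values: 0 → 5 → 9 → 12 → 14 → 15

Answer: 15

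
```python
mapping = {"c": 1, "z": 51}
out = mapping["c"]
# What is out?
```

Trace:
`mapping = {"c": 1, "z": 51}` → mapping = {'c': 1, 'z': 51}
`out = mapping["c"]` → out = 1
So out = 1

Answer: 1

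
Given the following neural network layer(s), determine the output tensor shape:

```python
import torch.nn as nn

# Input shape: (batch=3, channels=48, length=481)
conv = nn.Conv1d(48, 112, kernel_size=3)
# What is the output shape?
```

Input: (3, 48, 481) -> Output: (3, 112, 479)

Answer: (3, 112, 479)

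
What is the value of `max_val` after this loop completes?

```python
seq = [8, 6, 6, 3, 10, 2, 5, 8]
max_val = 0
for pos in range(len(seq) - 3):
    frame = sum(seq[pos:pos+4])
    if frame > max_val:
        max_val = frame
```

Max sum of 4-element window in [8, 6, 6, 3, 10, 2, 5, 8]
`max_val` takes the values: 0 → 23 → 25

Answer: 25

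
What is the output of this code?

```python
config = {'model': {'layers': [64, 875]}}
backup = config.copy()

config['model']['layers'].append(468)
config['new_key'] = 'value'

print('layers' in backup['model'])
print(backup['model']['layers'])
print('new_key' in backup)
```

Key concept: shallow copy gotcha with nested dict.
Step by step:
`config = {'model': {'layers': [64, 875]}}` → config = {'model': {'layers': [64, 875]}}
`backup = config.copy()` → backup = {'model': {'layers': [64, 875]}}
`config['model']['layers'].append(468)` → config = {'model': {'layers': [64, 875, 468]}}; backup = {'model': {'layers': [64, 875, 468]}}
`config['new_key'] = 'value'` → config = {'model': {'layers': [64, 875, 468]}, 'new_key': 'value'}
`print('layers' in backup['model'])` → prints True
`print(backup['model']['layers'])` → prints [64, 875, 468]
`print('new_key' in backup)` → prints False

Answer:
True
[64, 875, 468]
False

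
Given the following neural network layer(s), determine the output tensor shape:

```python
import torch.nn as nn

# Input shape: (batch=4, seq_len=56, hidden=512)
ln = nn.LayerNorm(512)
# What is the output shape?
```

Input: (4, 56, 512) -> Output: (4, 56, 512)

Answer: (4, 56, 512)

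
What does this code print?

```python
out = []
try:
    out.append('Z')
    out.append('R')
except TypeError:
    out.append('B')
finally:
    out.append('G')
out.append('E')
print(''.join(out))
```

Execution trace: 'Z' (try body) → 'R' (try body, no exception) → 'G' (finally) → 'E' (after the try/except). Output: ZRGE

Answer: ZRGE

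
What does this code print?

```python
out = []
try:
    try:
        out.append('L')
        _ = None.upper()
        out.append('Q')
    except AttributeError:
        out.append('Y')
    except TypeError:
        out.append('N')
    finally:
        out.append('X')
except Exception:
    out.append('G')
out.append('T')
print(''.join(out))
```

Execution trace: 'L' (inner try body) → 'Y' (inner except AttributeError) → 'X' (inner finally) → 'T' (after the try/except). Output: LYXT

Answer: LYXT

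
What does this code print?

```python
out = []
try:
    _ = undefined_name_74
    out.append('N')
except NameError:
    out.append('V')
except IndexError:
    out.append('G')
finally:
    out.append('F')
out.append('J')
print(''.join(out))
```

Execution trace: 'V' (except NameError) → 'F' (finally) → 'J' (after the try/except). Output: VFJ

Answer: VFJ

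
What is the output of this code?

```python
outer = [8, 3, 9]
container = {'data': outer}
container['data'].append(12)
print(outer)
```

Key concept: dict holds reference to list.
Step by step:
`outer = [8, 3, 9]` → outer = [8, 3, 9]
`container = {'data': outer}` → container = {'data': [8, 3, 9]}
`container['data'].append(12)` → outer = [8, 3, 9, 12]; container = {'data': [8, 3, 9, 12]}
`print(outer)` → prints [8, 3, 9, 12]

Answer: [8, 3, 9, 12]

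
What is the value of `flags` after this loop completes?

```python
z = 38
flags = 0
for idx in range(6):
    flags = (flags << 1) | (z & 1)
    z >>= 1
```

Reverse lowest 6 bits of 38
`flags` takes the values: 0 → 1 → 3 → 6 → 12 → 25

Answer: 25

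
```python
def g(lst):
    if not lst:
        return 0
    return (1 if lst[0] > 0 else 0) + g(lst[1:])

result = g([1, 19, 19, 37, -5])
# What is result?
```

Count of positive elements in [1, 19, 19, 37, -5] = 4

Answer: 4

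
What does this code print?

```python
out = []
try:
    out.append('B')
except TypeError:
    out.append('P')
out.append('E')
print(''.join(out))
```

Execution trace: 'B' (try body, no exception) → 'E' (after the try/except). Output: BE

Answer: BE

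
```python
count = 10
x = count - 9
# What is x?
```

Trace:
`count = 10` → count = 10
`x = count - 9` → x = 1
So x = 1

Answer: 1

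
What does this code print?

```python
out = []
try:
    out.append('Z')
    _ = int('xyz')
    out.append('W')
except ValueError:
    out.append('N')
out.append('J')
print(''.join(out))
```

Execution trace: 'Z' (try body) → 'N' (except ValueError) → 'J' (after the try/except). Output: ZNJ

Answer: ZNJ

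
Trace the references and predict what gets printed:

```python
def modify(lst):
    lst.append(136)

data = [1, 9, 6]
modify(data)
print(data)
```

Key concept: function modifies passed list.
Step by step:
`data = [1, 9, 6]` → data = [1, 9, 6]
`modify(data)` → data = [1, 9, 6, 136]
`print(data)` → prints [1, 9, 6, 136]

Answer: [1, 9, 6, 136]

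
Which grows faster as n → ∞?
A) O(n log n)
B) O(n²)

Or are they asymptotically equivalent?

O(n log n) vs O(n²): Higher order terms dominate.

Answer: B) O(n²) grows faster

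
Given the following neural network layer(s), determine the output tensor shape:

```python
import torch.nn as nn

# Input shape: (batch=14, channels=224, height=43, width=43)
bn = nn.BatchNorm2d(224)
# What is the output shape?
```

Input: (14, 224, 43, 43) -> Output: (14, 224, 43, 43)

Answer: (14, 224, 43, 43)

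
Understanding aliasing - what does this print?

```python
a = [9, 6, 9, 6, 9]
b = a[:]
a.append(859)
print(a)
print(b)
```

Key concept: slice [:] creates copy.
Step by step:
`a = [9, 6, 9, 6, 9]` → a = [9, 6, 9, 6, 9]
`b = a[:]` → b = [9, 6, 9, 6, 9]
`a.append(859)` → a = [9, 6, 9, 6, 9, 859]
`print(a)` → prints [9, 6, 9, 6, 9, 859]
`print(b)` → prints [9, 6, 9, 6, 9]

Answer:
[9, 6, 9, 6, 9, 859]
[9, 6, 9, 6, 9]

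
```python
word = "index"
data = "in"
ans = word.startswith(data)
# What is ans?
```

Trace:
`word = "index"` → word = 'index'
`data = "in"` → data = 'in'
`ans = word.startswith(data)` → ans = True
So ans = True

Answer: True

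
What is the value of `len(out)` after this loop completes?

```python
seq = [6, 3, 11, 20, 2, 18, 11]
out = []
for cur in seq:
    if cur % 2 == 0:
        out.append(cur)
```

Count even numbers in [6, 3, 11, 20, 2, 18, 11]
`out` takes the values: [] → [6] → [6, 20] → [6, 20, 2] → [6, 20, 2, 18]
So `len(out)` = 4

Answer: 4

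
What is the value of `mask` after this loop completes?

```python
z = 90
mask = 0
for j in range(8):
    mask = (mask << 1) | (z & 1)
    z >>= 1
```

Reverse lowest 8 bits of 90
`mask` takes the values: 0 → 1 → 2 → 5 → 11 → 22 → 45 → 90

Answer: 90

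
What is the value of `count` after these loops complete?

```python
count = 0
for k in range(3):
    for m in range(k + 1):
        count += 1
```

Triangle: 1 + 2 + ... + 3
`count` takes the values: 0 → 1 → 2 → 3 → 4 → 5 → 6

Answer: 6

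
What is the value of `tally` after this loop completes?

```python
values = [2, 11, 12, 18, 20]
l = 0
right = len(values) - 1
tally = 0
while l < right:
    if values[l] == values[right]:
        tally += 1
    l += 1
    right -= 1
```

Count matching pairs from ends
`tally` takes the values: 0

Answer: 0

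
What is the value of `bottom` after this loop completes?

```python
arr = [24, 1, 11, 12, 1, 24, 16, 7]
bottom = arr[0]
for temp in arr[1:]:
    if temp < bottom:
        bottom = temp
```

Minimum of [24, 1, 11, 12, 1, 24, 16, 7]
`bottom` takes the values: 24 → 1

Answer: 1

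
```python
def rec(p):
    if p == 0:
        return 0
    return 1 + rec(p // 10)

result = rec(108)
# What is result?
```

Count of digits of 108: 3

Answer: 3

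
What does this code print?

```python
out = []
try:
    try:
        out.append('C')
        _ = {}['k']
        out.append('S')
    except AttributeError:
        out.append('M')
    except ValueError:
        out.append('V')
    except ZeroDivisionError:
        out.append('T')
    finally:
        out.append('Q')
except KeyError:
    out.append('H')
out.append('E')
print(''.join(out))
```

Execution trace: 'C' (inner try body) → 'Q' (inner finally) → 'H' (outer except KeyError) → 'E' (after the try/except). Output: CQHE

Answer: CQHE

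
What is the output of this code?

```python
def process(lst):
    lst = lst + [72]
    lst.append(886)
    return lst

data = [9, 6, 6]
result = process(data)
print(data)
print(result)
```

Key concept: rebinding parameter vs mutation.
Step by step:
`data = [9, 6, 6]` → data = [9, 6, 6]
`result = process(data)` → result = [9, 6, 6, 72, 886]
`print(data)` → prints [9, 6, 6]
`print(result)` → prints [9, 6, 6, 72, 886]

Answer:
[9, 6, 6]
[9, 6, 6, 72, 886]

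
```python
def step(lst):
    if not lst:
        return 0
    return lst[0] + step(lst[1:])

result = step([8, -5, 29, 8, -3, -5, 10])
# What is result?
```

8 + (-5) + 29 + 8 + (-3) + (-5) + 10 + 0 = 42

Answer: 42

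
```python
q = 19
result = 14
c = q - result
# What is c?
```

Trace:
`q = 19` → q = 19
`result = 14` → result = 14
`c = q - result` → c = 5
So c = 5

Answer: 5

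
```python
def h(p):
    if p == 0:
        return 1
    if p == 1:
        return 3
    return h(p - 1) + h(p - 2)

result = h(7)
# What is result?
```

Build up from base cases: h(0)=1, h(1)=3, h(2)=4, h(3)=7, h(4)=11, h(5)=18, h(6)=29, ..., h(7)=47

Answer: 47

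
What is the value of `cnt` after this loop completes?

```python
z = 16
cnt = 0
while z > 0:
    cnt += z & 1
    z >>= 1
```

Count set bits in 16 (binary: 0b10000)
`cnt` takes the values: 0 → 1

Answer: 1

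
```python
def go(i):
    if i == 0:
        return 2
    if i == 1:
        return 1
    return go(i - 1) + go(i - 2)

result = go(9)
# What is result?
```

Build up from base cases: go(0)=2, go(1)=1, go(2)=3, go(3)=4, go(4)=7, go(5)=11, go(6)=18, ..., go(9)=76

Answer: 76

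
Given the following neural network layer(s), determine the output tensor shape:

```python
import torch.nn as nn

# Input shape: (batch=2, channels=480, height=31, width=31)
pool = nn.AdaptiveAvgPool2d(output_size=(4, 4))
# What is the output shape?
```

Input: (2, 480, 31, 31) -> Output: (2, 480, 4, 4)

Answer: (2, 480, 4, 4)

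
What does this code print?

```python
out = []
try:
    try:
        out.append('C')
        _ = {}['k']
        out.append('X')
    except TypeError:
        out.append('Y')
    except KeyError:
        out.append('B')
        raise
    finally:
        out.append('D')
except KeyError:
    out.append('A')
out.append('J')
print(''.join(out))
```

Execution trace: 'C' (inner try body) → 'B' (inner except KeyError) → 'D' (inner finally) → 'A' (outer except KeyError) → 'J' (after the try/except). Output: CBDAJ

Answer: CBDAJ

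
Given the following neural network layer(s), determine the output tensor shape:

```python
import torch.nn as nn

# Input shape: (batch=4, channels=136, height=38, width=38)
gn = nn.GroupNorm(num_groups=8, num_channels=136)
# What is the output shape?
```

Input: (4, 136, 38, 38) -> Output: (4, 136, 38, 38)

Answer: (4, 136, 38, 38)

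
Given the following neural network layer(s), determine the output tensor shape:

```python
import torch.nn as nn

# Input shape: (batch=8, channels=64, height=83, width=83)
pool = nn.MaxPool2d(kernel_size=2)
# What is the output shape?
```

Input: (8, 64, 83, 83) -> Output: (8, 64, 41, 41)

Answer: (8, 64, 41, 41)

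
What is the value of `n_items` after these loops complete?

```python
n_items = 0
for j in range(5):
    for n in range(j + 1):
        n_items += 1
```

Triangle: 1 + 2 + ... + 5
`n_items` takes the values: 0 → 1 → 2 → 3 → 4 → 5 → 6 → 7 → 8 → 9 → 10 → 11 → 12 → 13 → 14 → 15

Answer: 15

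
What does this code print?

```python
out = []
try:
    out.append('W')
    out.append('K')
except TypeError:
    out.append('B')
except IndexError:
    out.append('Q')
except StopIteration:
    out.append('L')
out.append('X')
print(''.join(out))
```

Execution trace: 'W' (try body) → 'K' (try body, no exception) → 'X' (after the try/except). Output: WKX

Answer: WKX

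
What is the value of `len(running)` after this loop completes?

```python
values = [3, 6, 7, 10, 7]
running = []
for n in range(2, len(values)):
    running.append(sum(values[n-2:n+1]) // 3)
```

Number of 3-element averages
`running` takes the values: [] → [5] → [5, 7] → [5, 7, 8]
So `len(running)` = 3

Answer: 3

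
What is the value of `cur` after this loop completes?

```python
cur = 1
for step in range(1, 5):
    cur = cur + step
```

Start at 1, add 1 through 4
`cur` takes the values: 1 → 2 → 4 → 7 → 11

Answer: 11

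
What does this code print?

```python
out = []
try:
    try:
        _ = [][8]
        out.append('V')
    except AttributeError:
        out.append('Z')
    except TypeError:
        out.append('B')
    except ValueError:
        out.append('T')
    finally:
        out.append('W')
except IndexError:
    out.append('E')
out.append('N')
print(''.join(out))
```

Execution trace: 'W' (inner finally) → 'E' (outer except IndexError) → 'N' (after the try/except). Output: WEN

Answer: WEN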